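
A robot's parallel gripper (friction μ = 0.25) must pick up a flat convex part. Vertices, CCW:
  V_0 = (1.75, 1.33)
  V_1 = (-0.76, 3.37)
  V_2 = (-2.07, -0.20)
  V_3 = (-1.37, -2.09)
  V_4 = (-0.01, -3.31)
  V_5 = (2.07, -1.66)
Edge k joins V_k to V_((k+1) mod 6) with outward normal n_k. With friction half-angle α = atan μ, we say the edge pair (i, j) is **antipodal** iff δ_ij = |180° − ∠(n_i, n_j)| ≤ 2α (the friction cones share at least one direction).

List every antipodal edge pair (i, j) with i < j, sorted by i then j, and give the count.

count = 3; pairs: (0,3), (1,5), (2,5)

α = atan 0.25 = 14.04°;  2α = 28.07°
n_0 = (+0.6307, +0.7760)
n_1 = (-0.9388, +0.3445)
n_2 = (-0.9377, -0.3473)
n_3 = (-0.6678, -0.7444)
n_4 = (+0.6215, -0.7834)
n_5 = (+0.9943, +0.1064)
  (0,1): δ = 71.05°  ·
  (0,2): δ = 30.57°  ·
  (0,3): δ = 2.79°  ✓
  (0,4): δ = 77.53°  ·
  (0,5): δ = 135.21°  ·
  (1,2): δ = 139.53°  ·
  (1,3): δ = 111.74°  ·
  (1,4): δ = 31.43°  ·
  (1,5): δ = 26.26°  ✓
  (2,3): δ = 152.22°  ·
  (2,4): δ = 71.90°  ·
  (2,5): δ = 14.21°  ✓
  (3,4): δ = 99.68°  ·
  (3,5): δ = 42.00°  ·
  (4,5): δ = 122.32°  ·
antipodal pairs: 3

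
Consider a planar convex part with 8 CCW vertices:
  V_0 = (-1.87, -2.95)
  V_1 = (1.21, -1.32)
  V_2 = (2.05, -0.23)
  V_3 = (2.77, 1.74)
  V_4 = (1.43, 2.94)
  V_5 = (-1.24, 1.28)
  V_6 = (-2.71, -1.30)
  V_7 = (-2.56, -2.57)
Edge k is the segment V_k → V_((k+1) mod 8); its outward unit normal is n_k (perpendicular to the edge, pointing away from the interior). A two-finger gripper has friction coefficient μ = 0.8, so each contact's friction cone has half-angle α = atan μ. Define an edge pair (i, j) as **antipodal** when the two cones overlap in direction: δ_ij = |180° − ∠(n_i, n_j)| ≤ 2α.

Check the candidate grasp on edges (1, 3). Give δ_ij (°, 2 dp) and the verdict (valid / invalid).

δ = 94.23°, invalid

α = atan 0.8 = 38.66°;  2α = 77.32°
edge 1: e_1 = (+0.84, +1.09);  n_1 = (+0.7921, -0.6104)
edge 3: e_3 = (-1.34, +1.20);  n_3 = (+0.6671, +0.7450)
∠(n_1, n_3) = 85.77°
δ = |180° − 85.77°| = 94.23°
94.23° > 2α = 77.32°  →  invalid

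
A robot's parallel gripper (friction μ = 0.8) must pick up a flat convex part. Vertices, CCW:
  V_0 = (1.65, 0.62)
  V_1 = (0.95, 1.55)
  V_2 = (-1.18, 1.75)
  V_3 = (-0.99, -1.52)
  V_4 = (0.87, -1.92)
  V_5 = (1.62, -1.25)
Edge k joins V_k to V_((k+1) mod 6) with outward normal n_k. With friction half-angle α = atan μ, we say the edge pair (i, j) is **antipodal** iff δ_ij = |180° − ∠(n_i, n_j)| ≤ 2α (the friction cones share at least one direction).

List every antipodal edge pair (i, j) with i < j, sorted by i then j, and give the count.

count = 6; pairs: (0,2), (0,3), (1,3), (1,4), (2,4), (2,5)

α = atan 0.8 = 38.66°;  2α = 77.32°
n_0 = (+0.7990, +0.6014)
n_1 = (+0.0935, +0.9956)
n_2 = (-0.9983, -0.0580)
n_3 = (-0.2102, -0.9776)
n_4 = (+0.6662, -0.7458)
n_5 = (+0.9999, -0.0160)
  (0,1): δ = 132.33°  ·
  (0,2): δ = 33.64°  ✓
  (0,3): δ = 40.89°  ✓
  (0,4): δ = 94.81°  ·
  (0,5): δ = 142.11°  ·
  (1,2): δ = 81.31°  ·
  (1,3): δ = 6.77°  ✓
  (1,4): δ = 47.14°  ✓
  (1,5): δ = 94.45°  ·
  (2,3): δ = 105.46°  ·
  (2,4): δ = 51.55°  ✓
  (2,5): δ = 4.24°  ✓
  (3,4): δ = 126.09°  ·
  (3,5): δ = 78.78°  ·
  (4,5): δ = 132.69°  ·
antipodal pairs: 6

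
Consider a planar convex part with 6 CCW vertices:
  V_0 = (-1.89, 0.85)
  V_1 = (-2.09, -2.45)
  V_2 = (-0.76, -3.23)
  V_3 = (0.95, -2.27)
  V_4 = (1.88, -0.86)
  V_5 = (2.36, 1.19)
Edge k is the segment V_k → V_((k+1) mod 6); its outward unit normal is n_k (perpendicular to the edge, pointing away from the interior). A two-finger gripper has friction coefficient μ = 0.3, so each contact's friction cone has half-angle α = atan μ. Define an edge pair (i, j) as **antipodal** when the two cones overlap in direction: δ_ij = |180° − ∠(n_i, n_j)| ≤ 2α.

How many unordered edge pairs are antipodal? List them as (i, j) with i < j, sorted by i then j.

count = 3; pairs: (0,3), (0,4), (2,5)

α = atan 0.3 = 16.70°;  2α = 33.40°
n_0 = (-0.9982, +0.0605)
n_1 = (-0.5059, -0.8626)
n_2 = (+0.4895, -0.8720)
n_3 = (+0.8348, -0.5506)
n_4 = (+0.9737, -0.2280)
n_5 = (-0.0797, +0.9968)
  (0,1): δ = 116.92°  ·
  (0,2): δ = 57.22°  ·
  (0,3): δ = 29.94°  ✓
  (0,4): δ = 9.71°  ✓
  (0,5): δ = 98.04°  ·
  (1,2): δ = 120.30°  ·
  (1,3): δ = 93.02°  ·
  (1,4): δ = 72.79°  ·
  (1,5): δ = 34.96°  ·
  (2,3): δ = 152.72°  ·
  (2,4): δ = 132.49°  ·
  (2,5): δ = 24.74°  ✓
  (3,4): δ = 159.77°  ·
  (3,5): δ = 52.02°  ·
  (4,5): δ = 72.25°  ·
antipodal pairs: 3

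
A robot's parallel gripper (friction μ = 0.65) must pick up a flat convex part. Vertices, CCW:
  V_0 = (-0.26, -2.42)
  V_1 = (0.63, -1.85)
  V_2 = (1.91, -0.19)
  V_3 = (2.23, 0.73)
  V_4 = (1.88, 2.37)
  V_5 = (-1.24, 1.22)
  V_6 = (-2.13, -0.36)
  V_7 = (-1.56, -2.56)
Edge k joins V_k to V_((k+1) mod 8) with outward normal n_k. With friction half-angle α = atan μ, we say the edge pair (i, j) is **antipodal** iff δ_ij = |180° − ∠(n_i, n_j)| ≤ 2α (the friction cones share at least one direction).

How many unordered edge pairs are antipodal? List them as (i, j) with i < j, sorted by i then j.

count = 12; pairs: (0,4), (0,5), (1,4), (1,5), (1,6), (2,4), (2,5), (2,6), (3,5), (3,6), (4,7), (5,7)

α = atan 0.65 = 33.02°;  2α = 66.05°
n_0 = (+0.5393, -0.8421)
n_1 = (+0.7919, -0.6106)
n_2 = (+0.9445, -0.3285)
n_3 = (+0.9780, +0.2087)
n_4 = (-0.3458, +0.9383)
n_5 = (-0.8713, +0.4908)
n_6 = (-0.9680, -0.2508)
n_7 = (+0.1071, -0.9943)
  (0,1): δ = 160.27°  ·
  (0,2): δ = 141.82°  ·
  (0,3): δ = 110.59°  ·
  (0,4): δ = 12.40°  ✓
  (0,5): δ = 27.97°  ✓
  (0,6): δ = 71.89°  ·
  (0,7): δ = 153.51°  ·
  (1,2): δ = 161.54°  ·
  (1,3): δ = 130.32°  ·
  (1,4): δ = 32.13°  ✓
  (1,5): δ = 8.24°  ✓
  (1,6): δ = 52.16°  ✓
  (1,7): δ = 133.78°  ·
  (2,3): δ = 148.77°  ·
  (2,4): δ = 50.59°  ✓
  (2,5): δ = 10.21°  ✓
  (2,6): δ = 33.70°  ✓
  (2,7): δ = 115.33°  ·
  (3,4): δ = 81.81°  ·
  (3,5): δ = 41.44°  ✓
  (3,6): δ = 2.48°  ✓
  (3,7): δ = 84.10°  ·
  (4,5): δ = 139.63°  ·
  (4,6): δ = 95.71°  ·
  (4,7): δ = 14.09°  ✓
  (5,6): δ = 136.08°  ·
  (5,7): δ = 54.46°  ✓
  (6,7): δ = 98.38°  ·
antipodal pairs: 12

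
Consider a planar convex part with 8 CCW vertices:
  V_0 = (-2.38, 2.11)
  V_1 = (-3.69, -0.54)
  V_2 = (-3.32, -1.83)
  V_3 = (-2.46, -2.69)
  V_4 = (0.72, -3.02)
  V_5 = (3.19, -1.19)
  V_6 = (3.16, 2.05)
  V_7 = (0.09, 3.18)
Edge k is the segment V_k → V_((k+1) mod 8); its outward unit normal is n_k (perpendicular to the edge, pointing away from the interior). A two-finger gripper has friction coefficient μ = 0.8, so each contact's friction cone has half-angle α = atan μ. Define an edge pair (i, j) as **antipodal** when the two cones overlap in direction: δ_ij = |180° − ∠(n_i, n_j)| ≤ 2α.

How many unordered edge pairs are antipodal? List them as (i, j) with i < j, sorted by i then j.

α = atan 0.8 = 38.66°;  2α = 77.32°
n_0 = (-0.8964, +0.4431)
n_1 = (-0.9612, -0.2757)
n_2 = (-0.7071, -0.7071)
n_3 = (-0.1032, -0.9947)
n_4 = (+0.5953, -0.8035)
n_5 = (+1.0000, +0.0093)
n_6 = (+0.3454, +0.9384)
n_7 = (-0.3975, +0.9176)
  (0,1): δ = 137.69°  ·
  (0,2): δ = 108.69°  ·
  (0,3): δ = 69.62°  ✓
  (0,4): δ = 27.16°  ✓
  (0,5): δ = 26.84°  ✓
  (0,6): δ = 96.10°  ·
  (0,7): δ = 139.73°  ·
  (1,2): δ = 151.00°  ·
  (1,3): δ = 111.93°  ·
  (1,4): δ = 69.47°  ✓
  (1,5): δ = 15.47°  ✓
  (1,6): δ = 53.79°  ✓
  (1,7): δ = 97.42°  ·
  (2,3): δ = 140.92°  ·
  (2,4): δ = 98.47°  ·
  (2,5): δ = 44.47°  ✓
  (2,6): δ = 24.79°  ✓
  (2,7): δ = 68.42°  ✓
  (3,4): δ = 137.54°  ·
  (3,5): δ = 83.54°  ·
  (3,6): δ = 14.28°  ✓
  (3,7): δ = 29.35°  ✓
  (4,5): δ = 126.00°  ·
  (4,6): δ = 56.74°  ✓
  (4,7): δ = 13.11°  ✓
  (5,6): δ = 110.74°  ·
  (5,7): δ = 67.11°  ✓
  (6,7): δ = 136.37°  ·
antipodal pairs: 14

count = 14; pairs: (0,3), (0,4), (0,5), (1,4), (1,5), (1,6), (2,5), (2,6), (2,7), (3,6), (3,7), (4,6), (4,7), (5,7)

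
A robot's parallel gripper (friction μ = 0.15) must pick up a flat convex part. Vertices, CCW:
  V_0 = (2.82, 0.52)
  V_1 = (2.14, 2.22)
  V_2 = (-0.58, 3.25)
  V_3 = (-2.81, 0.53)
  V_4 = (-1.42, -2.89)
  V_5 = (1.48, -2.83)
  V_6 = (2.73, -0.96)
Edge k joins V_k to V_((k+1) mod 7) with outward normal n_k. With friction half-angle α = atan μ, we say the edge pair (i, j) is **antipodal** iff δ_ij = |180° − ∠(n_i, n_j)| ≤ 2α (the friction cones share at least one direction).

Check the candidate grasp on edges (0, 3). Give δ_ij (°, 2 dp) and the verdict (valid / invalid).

α = atan 0.15 = 8.53°;  2α = 17.06°
edge 0: e_0 = (-0.68, +1.70);  n_0 = (+0.9285, +0.3714)
edge 3: e_3 = (+1.39, -3.42);  n_3 = (-0.9264, -0.3765)
∠(n_0, n_3) = 179.68°
δ = |180° − 179.68°| = 0.32°
0.32° ≤ 2α = 17.06°  →  valid

δ = 0.32°, valid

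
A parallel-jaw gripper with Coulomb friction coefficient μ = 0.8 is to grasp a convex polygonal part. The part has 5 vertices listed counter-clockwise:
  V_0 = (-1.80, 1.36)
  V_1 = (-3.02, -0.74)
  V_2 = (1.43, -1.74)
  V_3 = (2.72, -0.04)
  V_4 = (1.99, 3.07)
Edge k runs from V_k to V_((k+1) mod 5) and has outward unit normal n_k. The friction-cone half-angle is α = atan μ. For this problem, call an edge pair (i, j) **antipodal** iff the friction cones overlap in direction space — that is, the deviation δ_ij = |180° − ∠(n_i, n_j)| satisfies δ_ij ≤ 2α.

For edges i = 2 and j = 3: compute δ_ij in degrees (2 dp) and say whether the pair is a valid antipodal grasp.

α = atan 0.8 = 38.66°;  2α = 77.32°
edge 2: e_2 = (+1.29, +1.70);  n_2 = (+0.7966, -0.6045)
edge 3: e_3 = (-0.73, +3.11);  n_3 = (+0.9735, +0.2285)
∠(n_2, n_3) = 50.40°
δ = |180° − 50.40°| = 129.60°
129.60° > 2α = 77.32°  →  invalid

δ = 129.60°, invalid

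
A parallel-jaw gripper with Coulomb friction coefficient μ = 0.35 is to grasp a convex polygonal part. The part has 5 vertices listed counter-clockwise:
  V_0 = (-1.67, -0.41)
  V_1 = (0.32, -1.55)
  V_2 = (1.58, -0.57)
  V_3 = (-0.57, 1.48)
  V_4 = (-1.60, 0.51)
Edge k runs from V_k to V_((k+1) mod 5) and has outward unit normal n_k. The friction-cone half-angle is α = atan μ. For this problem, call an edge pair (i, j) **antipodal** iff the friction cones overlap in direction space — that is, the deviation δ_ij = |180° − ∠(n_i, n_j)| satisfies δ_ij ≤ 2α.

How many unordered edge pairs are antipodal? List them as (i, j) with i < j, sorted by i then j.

count = 2; pairs: (0,2), (1,3)

α = atan 0.35 = 19.29°;  2α = 38.58°
n_0 = (-0.4971, -0.8677)
n_1 = (+0.6139, -0.7894)
n_2 = (+0.6901, +0.7237)
n_3 = (-0.6856, +0.7280)
n_4 = (-0.9971, +0.0759)
  (0,1): δ = 112.32°  ·
  (0,2): δ = 13.83°  ✓
  (0,3): δ = 73.09°  ·
  (0,4): δ = 115.46°  ·
  (1,2): δ = 81.51°  ·
  (1,3): δ = 5.41°  ✓
  (1,4): δ = 47.77°  ·
  (2,3): δ = 93.08°  ·
  (2,4): δ = 50.72°  ·
  (3,4): δ = 137.63°  ·
antipodal pairs: 2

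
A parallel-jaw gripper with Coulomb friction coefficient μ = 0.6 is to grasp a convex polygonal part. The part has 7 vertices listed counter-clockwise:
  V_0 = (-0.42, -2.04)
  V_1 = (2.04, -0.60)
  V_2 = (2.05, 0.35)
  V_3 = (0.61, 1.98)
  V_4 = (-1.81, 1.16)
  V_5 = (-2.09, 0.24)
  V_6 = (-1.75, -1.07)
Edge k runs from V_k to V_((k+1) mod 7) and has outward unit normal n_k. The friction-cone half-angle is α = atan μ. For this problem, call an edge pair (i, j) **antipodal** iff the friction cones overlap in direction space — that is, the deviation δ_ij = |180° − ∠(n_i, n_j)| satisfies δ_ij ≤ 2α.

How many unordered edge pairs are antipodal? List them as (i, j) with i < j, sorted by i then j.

α = atan 0.6 = 30.96°;  2α = 61.93°
n_0 = (+0.5052, -0.8630)
n_1 = (+0.9999, -0.0105)
n_2 = (+0.7494, +0.6621)
n_3 = (-0.3209, +0.9471)
n_4 = (-0.9567, +0.2912)
n_5 = (-0.9679, -0.2512)
n_6 = (-0.5893, -0.8079)
  (0,1): δ = 120.95°  ·
  (0,2): δ = 78.88°  ·
  (0,3): δ = 11.62°  ✓
  (0,4): δ = 42.73°  ✓
  (0,5): δ = 74.21°  ·
  (0,6): δ = 113.55°  ·
  (1,2): δ = 137.94°  ·
  (1,3): δ = 70.68°  ·
  (1,4): δ = 16.32°  ✓
  (1,5): δ = 15.15°  ✓
  (1,6): δ = 54.50°  ✓
  (2,3): δ = 112.74°  ·
  (2,4): δ = 58.39°  ✓
  (2,5): δ = 26.91°  ✓
  (2,6): δ = 12.44°  ✓
  (3,4): δ = 125.65°  ·
  (3,5): δ = 94.17°  ·
  (3,6): δ = 54.82°  ✓
  (4,5): δ = 148.52°  ·
  (4,6): δ = 109.18°  ·
  (5,6): δ = 140.65°  ·
antipodal pairs: 9

count = 9; pairs: (0,3), (0,4), (1,4), (1,5), (1,6), (2,4), (2,5), (2,6), (3,6)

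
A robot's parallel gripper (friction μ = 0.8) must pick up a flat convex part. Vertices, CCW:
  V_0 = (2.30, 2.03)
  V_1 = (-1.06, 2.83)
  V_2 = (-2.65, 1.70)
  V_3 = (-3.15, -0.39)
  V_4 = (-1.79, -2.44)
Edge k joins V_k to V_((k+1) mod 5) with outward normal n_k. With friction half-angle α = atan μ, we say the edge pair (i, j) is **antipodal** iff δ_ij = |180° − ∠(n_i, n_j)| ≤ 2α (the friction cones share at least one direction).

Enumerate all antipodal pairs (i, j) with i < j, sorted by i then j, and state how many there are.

count = 5; pairs: (0,3), (0,4), (1,4), (2,4), (3,4)

α = atan 0.8 = 38.66°;  2α = 77.32°
n_0 = (+0.2316, +0.9728)
n_1 = (-0.5793, +0.8151)
n_2 = (-0.9726, +0.2327)
n_3 = (-0.8333, -0.5528)
n_4 = (+0.7378, -0.6751)
  (0,1): δ = 131.21°  ·
  (0,2): δ = 90.06°  ·
  (0,3): δ = 43.05°  ✓
  (0,4): δ = 60.93°  ✓
  (1,2): δ = 138.86°  ·
  (1,3): δ = 91.84°  ·
  (1,4): δ = 12.14°  ✓
  (2,3): δ = 132.98°  ·
  (2,4): δ = 29.00°  ✓
  (3,4): δ = 76.02°  ✓
antipodal pairs: 5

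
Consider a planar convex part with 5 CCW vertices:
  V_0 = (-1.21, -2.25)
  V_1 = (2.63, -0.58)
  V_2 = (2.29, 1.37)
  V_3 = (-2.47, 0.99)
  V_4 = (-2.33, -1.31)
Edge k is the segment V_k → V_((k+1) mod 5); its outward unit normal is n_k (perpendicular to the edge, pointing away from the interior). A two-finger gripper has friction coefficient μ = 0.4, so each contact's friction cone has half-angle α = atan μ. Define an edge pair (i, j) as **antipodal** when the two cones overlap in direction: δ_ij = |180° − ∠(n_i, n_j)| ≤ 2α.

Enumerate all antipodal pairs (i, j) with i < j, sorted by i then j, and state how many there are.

α = atan 0.4 = 21.80°;  2α = 43.60°
n_0 = (+0.3988, -0.9170)
n_1 = (+0.9851, +0.1718)
n_2 = (-0.0796, +0.9968)
n_3 = (-0.9982, -0.0608)
n_4 = (-0.6429, -0.7660)
  (0,1): δ = 103.61°  ·
  (0,2): δ = 18.94°  ✓
  (0,3): δ = 69.98°  ·
  (0,4): δ = 116.49°  ·
  (1,2): δ = 95.33°  ·
  (1,3): δ = 6.41°  ✓
  (1,4): δ = 40.10°  ✓
  (2,3): δ = 91.08°  ·
  (2,4): δ = 44.57°  ·
  (3,4): δ = 133.49°  ·
antipodal pairs: 3

count = 3; pairs: (0,2), (1,3), (1,4)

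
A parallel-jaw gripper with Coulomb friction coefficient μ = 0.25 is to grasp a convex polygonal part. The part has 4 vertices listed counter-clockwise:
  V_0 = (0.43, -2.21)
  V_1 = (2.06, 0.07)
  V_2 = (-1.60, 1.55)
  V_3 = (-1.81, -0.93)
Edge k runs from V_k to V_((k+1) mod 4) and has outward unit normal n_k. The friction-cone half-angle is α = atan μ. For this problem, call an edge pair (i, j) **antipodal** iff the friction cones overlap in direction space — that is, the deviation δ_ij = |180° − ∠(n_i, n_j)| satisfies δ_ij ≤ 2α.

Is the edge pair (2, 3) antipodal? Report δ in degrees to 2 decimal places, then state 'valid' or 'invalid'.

α = atan 0.25 = 14.04°;  2α = 28.07°
edge 2: e_2 = (-0.21, -2.48);  n_2 = (-0.9964, +0.0844)
edge 3: e_3 = (+2.24, -1.28);  n_3 = (-0.4961, -0.8682)
∠(n_2, n_3) = 65.10°
δ = |180° − 65.10°| = 114.90°
114.90° > 2α = 28.07°  →  invalid

δ = 114.90°, invalid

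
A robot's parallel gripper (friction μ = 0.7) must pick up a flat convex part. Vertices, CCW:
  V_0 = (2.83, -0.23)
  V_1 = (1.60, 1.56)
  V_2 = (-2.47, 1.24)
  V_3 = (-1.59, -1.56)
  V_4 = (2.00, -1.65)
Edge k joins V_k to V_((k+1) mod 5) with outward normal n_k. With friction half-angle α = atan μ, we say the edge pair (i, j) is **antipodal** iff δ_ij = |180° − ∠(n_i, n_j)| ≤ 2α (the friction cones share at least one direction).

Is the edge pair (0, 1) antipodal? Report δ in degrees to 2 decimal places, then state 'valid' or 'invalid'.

δ = 120.00°, invalid

α = atan 0.7 = 34.99°;  2α = 69.98°
edge 0: e_0 = (-1.23, +1.79);  n_0 = (+0.8242, +0.5663)
edge 1: e_1 = (-4.07, -0.32);  n_1 = (-0.0784, +0.9969)
∠(n_0, n_1) = 60.00°
δ = |180° − 60.00°| = 120.00°
120.00° > 2α = 69.98°  →  invalid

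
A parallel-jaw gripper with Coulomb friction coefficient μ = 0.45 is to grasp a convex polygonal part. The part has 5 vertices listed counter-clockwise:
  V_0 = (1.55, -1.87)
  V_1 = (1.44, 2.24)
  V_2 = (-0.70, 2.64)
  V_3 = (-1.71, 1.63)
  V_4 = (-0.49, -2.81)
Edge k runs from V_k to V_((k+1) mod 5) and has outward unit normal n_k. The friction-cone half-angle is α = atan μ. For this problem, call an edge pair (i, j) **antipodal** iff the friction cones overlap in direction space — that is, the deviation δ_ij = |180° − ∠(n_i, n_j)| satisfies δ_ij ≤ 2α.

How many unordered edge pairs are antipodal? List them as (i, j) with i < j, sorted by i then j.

α = atan 0.45 = 24.23°;  2α = 48.46°
n_0 = (+0.9996, +0.0268)
n_1 = (+0.1837, +0.9830)
n_2 = (-0.7071, +0.7071)
n_3 = (-0.9643, -0.2650)
n_4 = (+0.4185, -0.9082)
  (0,1): δ = 102.12°  ·
  (0,2): δ = 46.53°  ✓
  (0,3): δ = 13.83°  ✓
  (0,4): δ = 113.21°  ·
  (1,2): δ = 124.41°  ·
  (1,3): δ = 64.05°  ·
  (1,4): δ = 35.33°  ✓
  (2,3): δ = 119.64°  ·
  (2,4): δ = 20.26°  ✓
  (3,4): δ = 80.62°  ·
antipodal pairs: 4

count = 4; pairs: (0,2), (0,3), (1,4), (2,4)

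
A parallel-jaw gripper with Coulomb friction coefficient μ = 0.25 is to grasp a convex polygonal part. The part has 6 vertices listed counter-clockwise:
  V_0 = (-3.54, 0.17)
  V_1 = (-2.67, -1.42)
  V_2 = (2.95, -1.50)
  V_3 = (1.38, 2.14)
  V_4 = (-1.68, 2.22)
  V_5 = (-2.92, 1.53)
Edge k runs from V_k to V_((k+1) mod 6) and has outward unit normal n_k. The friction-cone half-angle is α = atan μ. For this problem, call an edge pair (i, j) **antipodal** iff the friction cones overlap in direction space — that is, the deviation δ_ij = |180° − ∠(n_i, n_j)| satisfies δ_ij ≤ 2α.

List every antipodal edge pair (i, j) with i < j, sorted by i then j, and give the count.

count = 2; pairs: (0,2), (1,3)

α = atan 0.25 = 14.04°;  2α = 28.07°
n_0 = (-0.8773, -0.4800)
n_1 = (-0.0142, -0.9999)
n_2 = (+0.9182, +0.3960)
n_3 = (+0.0261, +0.9997)
n_4 = (-0.4862, +0.8738)
n_5 = (-0.9099, +0.4148)
  (0,1): δ = 119.50°  ·
  (0,2): δ = 5.35°  ✓
  (0,3): δ = 59.82°  ·
  (0,4): δ = 90.41°  ·
  (0,5): δ = 126.81°  ·
  (1,2): δ = 65.85°  ·
  (1,3): δ = 0.68°  ✓
  (1,4): δ = 29.91°  ·
  (1,5): δ = 66.31°  ·
  (2,3): δ = 114.83°  ·
  (2,4): δ = 84.24°  ·
  (2,5): δ = 47.84°  ·
  (3,4): δ = 149.41°  ·
  (3,5): δ = 113.01°  ·
  (4,5): δ = 143.60°  ·
antipodal pairs: 2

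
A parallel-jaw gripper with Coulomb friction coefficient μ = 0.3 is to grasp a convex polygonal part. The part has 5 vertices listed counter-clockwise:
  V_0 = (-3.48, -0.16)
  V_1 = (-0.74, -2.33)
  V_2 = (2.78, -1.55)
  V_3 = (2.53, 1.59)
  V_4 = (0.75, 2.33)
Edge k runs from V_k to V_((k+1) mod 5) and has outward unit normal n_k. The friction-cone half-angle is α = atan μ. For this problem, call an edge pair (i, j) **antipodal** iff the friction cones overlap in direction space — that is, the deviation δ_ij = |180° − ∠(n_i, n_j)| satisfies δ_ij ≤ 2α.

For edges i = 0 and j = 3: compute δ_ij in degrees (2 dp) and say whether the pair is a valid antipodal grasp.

δ = 15.80°, valid

α = atan 0.3 = 16.70°;  2α = 33.40°
edge 0: e_0 = (+2.74, -2.17);  n_0 = (-0.6208, -0.7839)
edge 3: e_3 = (-1.78, +0.74);  n_3 = (+0.3839, +0.9234)
∠(n_0, n_3) = 164.20°
δ = |180° − 164.20°| = 15.80°
15.80° ≤ 2α = 33.40°  →  valid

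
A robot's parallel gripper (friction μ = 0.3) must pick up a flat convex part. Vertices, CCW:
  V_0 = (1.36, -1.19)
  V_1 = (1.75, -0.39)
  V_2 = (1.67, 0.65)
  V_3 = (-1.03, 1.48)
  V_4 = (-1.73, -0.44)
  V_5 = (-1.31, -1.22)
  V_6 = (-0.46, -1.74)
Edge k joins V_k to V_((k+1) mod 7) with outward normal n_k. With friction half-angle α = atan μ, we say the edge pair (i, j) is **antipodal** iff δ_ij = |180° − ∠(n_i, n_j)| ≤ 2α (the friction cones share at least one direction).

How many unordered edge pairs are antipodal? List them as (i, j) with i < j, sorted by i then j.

count = 4; pairs: (0,3), (1,3), (1,4), (2,5)

α = atan 0.3 = 16.70°;  2α = 33.40°
n_0 = (+0.8989, -0.4382)
n_1 = (+0.9971, +0.0767)
n_2 = (+0.2938, +0.9559)
n_3 = (-0.9395, +0.3425)
n_4 = (-0.8805, -0.4741)
n_5 = (-0.5219, -0.8530)
n_6 = (+0.2893, -0.9572)
  (0,1): δ = 149.61°  ·
  (0,2): δ = 81.10°  ·
  (0,3): δ = 5.96°  ✓
  (0,4): δ = 54.29°  ·
  (0,5): δ = 84.53°  ·
  (0,6): δ = 132.80°  ·
  (1,2): δ = 111.49°  ·
  (1,3): δ = 24.43°  ✓
  (1,4): δ = 23.90°  ✓
  (1,5): δ = 54.14°  ·
  (1,6): δ = 102.42°  ·
  (2,3): δ = 92.94°  ·
  (2,4): δ = 44.61°  ·
  (2,5): δ = 14.37°  ✓
  (2,6): δ = 33.90°  ·
  (3,4): δ = 131.67°  ·
  (3,5): δ = 101.43°  ·
  (3,6): δ = 53.15°  ·
  (4,5): δ = 149.76°  ·
  (4,6): δ = 101.49°  ·
  (5,6): δ = 131.73°  ·
antipodal pairs: 4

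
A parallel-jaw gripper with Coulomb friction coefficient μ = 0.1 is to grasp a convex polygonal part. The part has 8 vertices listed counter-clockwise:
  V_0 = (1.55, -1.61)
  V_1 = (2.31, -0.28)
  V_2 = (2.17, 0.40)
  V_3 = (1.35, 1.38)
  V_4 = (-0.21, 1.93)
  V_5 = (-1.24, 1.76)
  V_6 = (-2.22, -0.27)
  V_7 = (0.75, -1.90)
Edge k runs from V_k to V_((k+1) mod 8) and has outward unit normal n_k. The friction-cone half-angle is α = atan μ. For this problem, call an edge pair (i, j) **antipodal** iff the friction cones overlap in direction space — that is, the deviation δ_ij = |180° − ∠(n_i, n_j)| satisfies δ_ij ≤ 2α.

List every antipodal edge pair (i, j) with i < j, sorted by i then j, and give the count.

count = 3; pairs: (0,5), (3,6), (4,7)

α = atan 0.1 = 5.71°;  2α = 11.42°
n_0 = (+0.8682, -0.4961)
n_1 = (+0.9795, +0.2017)
n_2 = (+0.7669, +0.6417)
n_3 = (+0.3325, +0.9431)
n_4 = (-0.1628, +0.9867)
n_5 = (-0.9006, +0.4347)
n_6 = (-0.4811, -0.8767)
n_7 = (+0.3408, -0.9401)
  (0,1): δ = 138.62°  ·
  (0,2): δ = 110.33°  ·
  (0,3): δ = 79.68°  ·
  (0,4): δ = 50.88°  ·
  (0,5): δ = 3.98°  ✓
  (0,6): δ = 90.99°  ·
  (0,7): δ = 139.67°  ·
  (1,2): δ = 151.71°  ·
  (1,3): δ = 121.05°  ·
  (1,4): δ = 92.26°  ·
  (1,5): δ = 37.40°  ·
  (1,6): δ = 49.61°  ·
  (1,7): δ = 98.29°  ·
  (2,3): δ = 149.34°  ·
  (2,4): δ = 120.55°  ·
  (2,5): δ = 65.69°  ·
  (2,6): δ = 21.32°  ·
  (2,7): δ = 70.01°  ·
  (3,4): δ = 151.21°  ·
  (3,5): δ = 96.35°  ·
  (3,6): δ = 9.34°  ✓
  (3,7): δ = 39.35°  ·
  (4,5): δ = 125.14°  ·
  (4,6): δ = 38.13°  ·
  (4,7): δ = 10.55°  ✓
  (5,6): δ = 92.99°  ·
  (5,7): δ = 44.31°  ·
  (6,7): δ = 131.32°  ·
antipodal pairs: 3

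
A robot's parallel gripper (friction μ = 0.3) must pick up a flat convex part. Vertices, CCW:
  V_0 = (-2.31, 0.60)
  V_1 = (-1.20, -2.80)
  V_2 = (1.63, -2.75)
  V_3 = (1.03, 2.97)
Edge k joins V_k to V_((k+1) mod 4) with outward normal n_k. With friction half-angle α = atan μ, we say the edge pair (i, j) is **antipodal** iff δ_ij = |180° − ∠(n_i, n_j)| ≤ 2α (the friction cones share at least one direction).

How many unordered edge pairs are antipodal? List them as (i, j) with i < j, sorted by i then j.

α = atan 0.3 = 16.70°;  2α = 33.40°
n_0 = (-0.9506, -0.3104)
n_1 = (+0.0177, -0.9998)
n_2 = (+0.9945, +0.1043)
n_3 = (-0.5787, +0.8155)
  (0,1): δ = 107.07°  ·
  (0,2): δ = 12.09°  ✓
  (0,3): δ = 107.28°  ·
  (1,2): δ = 85.02°  ·
  (1,3): δ = 34.35°  ·
  (2,3): δ = 60.63°  ·
antipodal pairs: 1

count = 1; pairs: (0,2)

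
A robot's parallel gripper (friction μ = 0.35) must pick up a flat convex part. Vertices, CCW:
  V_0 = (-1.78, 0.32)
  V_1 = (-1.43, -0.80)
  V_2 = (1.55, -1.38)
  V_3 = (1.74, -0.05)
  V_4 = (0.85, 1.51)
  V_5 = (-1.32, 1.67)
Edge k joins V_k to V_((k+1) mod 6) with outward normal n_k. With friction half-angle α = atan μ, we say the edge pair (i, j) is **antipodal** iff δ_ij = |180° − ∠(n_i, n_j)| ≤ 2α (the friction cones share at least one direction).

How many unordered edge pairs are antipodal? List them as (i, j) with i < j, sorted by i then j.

count = 4; pairs: (0,2), (0,3), (1,4), (2,5)

α = atan 0.35 = 19.29°;  2α = 38.58°
n_0 = (-0.9545, -0.2983)
n_1 = (-0.1910, -0.9816)
n_2 = (+0.9899, -0.1414)
n_3 = (+0.8686, +0.4955)
n_4 = (+0.0735, +0.9973)
n_5 = (-0.9466, +0.3225)
  (0,1): δ = 118.37°  ·
  (0,2): δ = 25.48°  ✓
  (0,3): δ = 12.35°  ✓
  (0,4): δ = 68.43°  ·
  (0,5): δ = 143.83°  ·
  (1,2): δ = 87.12°  ·
  (1,3): δ = 49.28°  ·
  (1,4): δ = 6.80°  ✓
  (1,5): δ = 82.20°  ·
  (2,3): δ = 142.16°  ·
  (2,4): δ = 86.09°  ·
  (2,5): δ = 10.69°  ✓
  (3,4): δ = 123.92°  ·
  (3,5): δ = 48.52°  ·
  (4,5): δ = 104.60°  ·
antipodal pairs: 4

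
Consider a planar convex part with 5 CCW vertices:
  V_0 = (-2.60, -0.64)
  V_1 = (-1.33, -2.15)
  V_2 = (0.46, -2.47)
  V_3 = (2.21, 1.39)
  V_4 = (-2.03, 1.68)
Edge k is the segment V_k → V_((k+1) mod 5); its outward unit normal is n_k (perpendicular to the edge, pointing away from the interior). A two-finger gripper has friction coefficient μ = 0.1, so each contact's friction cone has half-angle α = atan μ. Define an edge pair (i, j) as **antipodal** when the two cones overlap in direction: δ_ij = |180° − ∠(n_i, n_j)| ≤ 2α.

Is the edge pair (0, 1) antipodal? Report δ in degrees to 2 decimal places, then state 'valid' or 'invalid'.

α = atan 0.1 = 5.71°;  2α = 11.42°
edge 0: e_0 = (+1.27, -1.51);  n_0 = (-0.7653, -0.6437)
edge 1: e_1 = (+1.79, -0.32);  n_1 = (-0.1760, -0.9844)
∠(n_0, n_1) = 39.80°
δ = |180° − 39.80°| = 140.20°
140.20° > 2α = 11.42°  →  invalid

δ = 140.20°, invalid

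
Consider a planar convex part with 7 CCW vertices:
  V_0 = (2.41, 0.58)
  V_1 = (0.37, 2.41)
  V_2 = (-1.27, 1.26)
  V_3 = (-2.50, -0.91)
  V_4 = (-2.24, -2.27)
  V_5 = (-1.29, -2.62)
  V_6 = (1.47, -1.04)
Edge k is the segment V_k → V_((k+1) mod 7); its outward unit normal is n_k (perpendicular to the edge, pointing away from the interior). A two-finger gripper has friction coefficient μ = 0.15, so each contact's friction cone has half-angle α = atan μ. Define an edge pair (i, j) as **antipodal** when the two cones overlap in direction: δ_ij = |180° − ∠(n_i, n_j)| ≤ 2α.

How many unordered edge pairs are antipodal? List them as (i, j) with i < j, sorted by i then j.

α = atan 0.15 = 8.53°;  2α = 17.06°
n_0 = (+0.6678, +0.7444)
n_1 = (-0.5741, +0.8188)
n_2 = (-0.8700, +0.4931)
n_3 = (-0.9822, -0.1878)
n_4 = (-0.3457, -0.9383)
n_5 = (+0.4968, -0.8679)
n_6 = (+0.8649, -0.5019)
  (0,1): δ = 103.07°  ·
  (0,2): δ = 77.65°  ·
  (0,3): δ = 37.28°  ·
  (0,4): δ = 21.67°  ·
  (0,5): δ = 71.68°  ·
  (0,6): δ = 101.77°  ·
  (1,2): δ = 154.58°  ·
  (1,3): δ = 114.22°  ·
  (1,4): δ = 55.26°  ·
  (1,5): δ = 5.25°  ✓
  (1,6): δ = 24.84°  ·
  (2,3): δ = 139.63°  ·
  (2,4): δ = 80.68°  ·
  (2,5): δ = 30.66°  ·
  (2,6): δ = 0.58°  ✓
  (3,4): δ = 121.05°  ·
  (3,5): δ = 71.03°  ·
  (3,6): δ = 40.95°  ·
  (4,5): δ = 129.99°  ·
  (4,6): δ = 99.90°  ·
  (5,6): δ = 149.91°  ·
antipodal pairs: 2

count = 2; pairs: (1,5), (2,6)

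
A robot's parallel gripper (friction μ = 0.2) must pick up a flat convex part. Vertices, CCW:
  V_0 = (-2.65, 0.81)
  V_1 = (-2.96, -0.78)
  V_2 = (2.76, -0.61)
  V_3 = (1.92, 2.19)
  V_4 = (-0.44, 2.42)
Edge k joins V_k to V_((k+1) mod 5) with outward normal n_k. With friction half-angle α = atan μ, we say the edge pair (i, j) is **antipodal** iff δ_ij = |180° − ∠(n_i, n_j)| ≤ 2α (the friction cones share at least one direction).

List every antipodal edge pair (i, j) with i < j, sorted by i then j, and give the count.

α = atan 0.2 = 11.31°;  2α = 22.62°
n_0 = (-0.9815, +0.1914)
n_1 = (+0.0297, -0.9996)
n_2 = (+0.9578, +0.2873)
n_3 = (+0.0970, +0.9953)
n_4 = (-0.5888, +0.8083)
  (0,1): δ = 77.27°  ·
  (0,2): δ = 27.73°  ·
  (0,3): δ = 95.47°  ·
  (0,4): δ = 137.11°  ·
  (1,2): δ = 75.00°  ·
  (1,3): δ = 7.27°  ✓
  (1,4): δ = 34.37°  ·
  (2,3): δ = 112.27°  ·
  (2,4): δ = 70.63°  ·
  (3,4): δ = 138.36°  ·
antipodal pairs: 1

count = 1; pairs: (1,3)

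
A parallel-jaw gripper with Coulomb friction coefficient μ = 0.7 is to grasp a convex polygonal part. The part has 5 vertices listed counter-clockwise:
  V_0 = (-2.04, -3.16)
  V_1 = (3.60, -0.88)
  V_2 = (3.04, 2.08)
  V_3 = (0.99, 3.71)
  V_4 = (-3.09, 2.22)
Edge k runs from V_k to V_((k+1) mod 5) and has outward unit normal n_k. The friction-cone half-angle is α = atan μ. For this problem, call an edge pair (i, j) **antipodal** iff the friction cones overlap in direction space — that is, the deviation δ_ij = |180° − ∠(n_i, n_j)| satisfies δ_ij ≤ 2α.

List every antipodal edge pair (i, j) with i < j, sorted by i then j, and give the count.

α = atan 0.7 = 34.99°;  2α = 69.98°
n_0 = (+0.3748, -0.9271)
n_1 = (+0.9826, +0.1859)
n_2 = (+0.6224, +0.7827)
n_3 = (-0.3430, +0.9393)
n_4 = (-0.9815, -0.1916)
  (0,1): δ = 101.30°  ·
  (0,2): δ = 60.50°  ✓
  (0,3): δ = 1.95°  ✓
  (0,4): δ = 79.03°  ·
  (1,2): δ = 139.20°  ·
  (1,3): δ = 80.65°  ·
  (1,4): δ = 0.33°  ✓
  (2,3): δ = 121.45°  ·
  (2,4): δ = 40.47°  ✓
  (3,4): δ = 99.02°  ·
antipodal pairs: 4

count = 4; pairs: (0,2), (0,3), (1,4), (2,4)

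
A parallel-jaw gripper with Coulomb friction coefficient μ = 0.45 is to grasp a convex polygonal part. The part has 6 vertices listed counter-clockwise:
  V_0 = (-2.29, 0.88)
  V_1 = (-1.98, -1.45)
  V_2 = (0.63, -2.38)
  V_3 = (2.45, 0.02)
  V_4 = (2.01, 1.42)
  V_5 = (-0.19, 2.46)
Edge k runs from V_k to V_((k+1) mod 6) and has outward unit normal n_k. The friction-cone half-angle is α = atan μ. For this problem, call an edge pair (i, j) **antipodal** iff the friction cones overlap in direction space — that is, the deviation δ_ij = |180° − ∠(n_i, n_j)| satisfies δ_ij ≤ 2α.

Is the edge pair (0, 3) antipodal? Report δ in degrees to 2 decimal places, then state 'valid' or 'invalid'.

δ = 9.87°, valid

α = atan 0.45 = 24.23°;  2α = 48.46°
edge 0: e_0 = (+0.31, -2.33);  n_0 = (-0.9913, -0.1319)
edge 3: e_3 = (-0.44, +1.40);  n_3 = (+0.9540, +0.2998)
∠(n_0, n_3) = 170.13°
δ = |180° − 170.13°| = 9.87°
9.87° ≤ 2α = 48.46°  →  valid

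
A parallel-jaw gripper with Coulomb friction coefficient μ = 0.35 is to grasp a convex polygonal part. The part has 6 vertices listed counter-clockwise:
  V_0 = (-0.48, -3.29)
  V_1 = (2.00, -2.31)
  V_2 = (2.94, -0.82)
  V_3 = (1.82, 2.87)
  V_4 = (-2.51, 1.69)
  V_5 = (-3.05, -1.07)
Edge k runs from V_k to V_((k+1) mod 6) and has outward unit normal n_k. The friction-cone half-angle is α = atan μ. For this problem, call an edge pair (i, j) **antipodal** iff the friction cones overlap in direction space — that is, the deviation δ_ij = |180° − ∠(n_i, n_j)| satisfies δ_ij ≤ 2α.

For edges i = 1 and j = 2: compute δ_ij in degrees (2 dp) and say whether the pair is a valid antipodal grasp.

δ = 130.87°, invalid

α = atan 0.35 = 19.29°;  2α = 38.58°
edge 1: e_1 = (+0.94, +1.49);  n_1 = (+0.8458, -0.5336)
edge 2: e_2 = (-1.12, +3.69);  n_2 = (+0.9569, +0.2904)
∠(n_1, n_2) = 49.13°
δ = |180° − 49.13°| = 130.87°
130.87° > 2α = 38.58°  →  invalid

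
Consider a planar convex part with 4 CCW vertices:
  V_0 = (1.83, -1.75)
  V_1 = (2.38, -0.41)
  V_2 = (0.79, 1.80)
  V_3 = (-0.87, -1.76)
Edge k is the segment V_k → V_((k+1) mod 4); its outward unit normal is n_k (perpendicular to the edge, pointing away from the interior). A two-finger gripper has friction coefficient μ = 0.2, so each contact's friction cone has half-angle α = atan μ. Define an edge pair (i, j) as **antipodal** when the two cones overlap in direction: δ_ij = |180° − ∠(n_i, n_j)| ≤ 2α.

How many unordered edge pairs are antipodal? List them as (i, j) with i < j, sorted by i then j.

α = atan 0.2 = 11.31°;  2α = 22.62°
n_0 = (+0.9251, -0.3797)
n_1 = (+0.8117, +0.5840)
n_2 = (-0.9063, +0.4226)
n_3 = (+0.0037, -1.0000)
  (0,1): δ = 121.95°  ·
  (0,2): δ = 2.68°  ✓
  (0,3): δ = 112.53°  ·
  (1,2): δ = 60.73°  ·
  (1,3): δ = 54.48°  ·
  (2,3): δ = 64.79°  ·
antipodal pairs: 1

count = 1; pairs: (0,2)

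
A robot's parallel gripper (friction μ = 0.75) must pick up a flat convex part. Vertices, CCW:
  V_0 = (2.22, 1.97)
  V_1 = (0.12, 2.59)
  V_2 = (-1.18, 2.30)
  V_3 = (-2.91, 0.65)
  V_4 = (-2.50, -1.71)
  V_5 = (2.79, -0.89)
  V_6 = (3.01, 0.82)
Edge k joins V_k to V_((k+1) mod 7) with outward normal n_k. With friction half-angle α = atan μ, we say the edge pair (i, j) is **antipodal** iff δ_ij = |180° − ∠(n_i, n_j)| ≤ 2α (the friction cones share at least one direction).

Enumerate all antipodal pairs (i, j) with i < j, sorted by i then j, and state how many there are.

α = atan 0.75 = 36.87°;  2α = 73.74°
n_0 = (+0.2832, +0.9591)
n_1 = (-0.2177, +0.9760)
n_2 = (-0.6902, +0.7236)
n_3 = (-0.9852, -0.1712)
n_4 = (+0.1532, -0.9882)
n_5 = (+0.9918, -0.1276)
n_6 = (+0.8243, +0.5662)
  (0,1): δ = 150.98°  ·
  (0,2): δ = 119.91°  ·
  (0,3): δ = 63.70°  ✓
  (0,4): δ = 25.26°  ✓
  (0,5): δ = 99.12°  ·
  (0,6): δ = 140.94°  ·
  (1,2): δ = 148.93°  ·
  (1,3): δ = 92.72°  ·
  (1,4): δ = 3.76°  ✓
  (1,5): δ = 70.09°  ✓
  (1,6): δ = 111.91°  ·
  (2,3): δ = 123.79°  ·
  (2,4): δ = 34.83°  ✓
  (2,5): δ = 39.02°  ✓
  (2,6): δ = 80.84°  ·
  (3,4): δ = 91.04°  ·
  (3,5): δ = 17.19°  ✓
  (3,6): δ = 24.63°  ✓
  (4,5): δ = 106.14°  ·
  (4,6): δ = 64.32°  ✓
  (5,6): δ = 138.18°  ·
antipodal pairs: 9

count = 9; pairs: (0,3), (0,4), (1,4), (1,5), (2,4), (2,5), (3,5), (3,6), (4,6)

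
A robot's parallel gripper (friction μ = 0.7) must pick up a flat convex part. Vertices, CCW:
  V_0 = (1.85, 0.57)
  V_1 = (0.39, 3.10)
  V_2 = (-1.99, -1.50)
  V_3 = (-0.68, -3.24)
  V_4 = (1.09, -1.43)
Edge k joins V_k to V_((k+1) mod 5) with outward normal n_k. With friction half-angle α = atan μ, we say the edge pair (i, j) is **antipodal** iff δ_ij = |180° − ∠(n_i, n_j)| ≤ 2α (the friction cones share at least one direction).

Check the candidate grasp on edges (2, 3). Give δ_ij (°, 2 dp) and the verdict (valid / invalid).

α = atan 0.7 = 34.99°;  2α = 69.98°
edge 2: e_2 = (+1.31, -1.74);  n_2 = (-0.7989, -0.6015)
edge 3: e_3 = (+1.77, +1.81);  n_3 = (+0.7150, -0.6992)
∠(n_2, n_3) = 98.67°
δ = |180° − 98.67°| = 81.33°
81.33° > 2α = 69.98°  →  invalid

δ = 81.33°, invalid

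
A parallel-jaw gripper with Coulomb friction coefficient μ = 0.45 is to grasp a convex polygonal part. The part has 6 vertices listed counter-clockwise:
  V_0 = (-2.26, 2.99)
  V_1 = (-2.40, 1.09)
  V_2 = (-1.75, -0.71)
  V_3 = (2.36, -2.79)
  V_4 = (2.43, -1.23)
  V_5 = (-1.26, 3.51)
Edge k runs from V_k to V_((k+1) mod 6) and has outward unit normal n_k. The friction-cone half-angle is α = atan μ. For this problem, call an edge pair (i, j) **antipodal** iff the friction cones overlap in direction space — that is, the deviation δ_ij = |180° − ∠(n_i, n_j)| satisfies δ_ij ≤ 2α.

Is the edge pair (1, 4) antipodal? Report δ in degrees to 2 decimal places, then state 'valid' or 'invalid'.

δ = 18.04°, valid

α = atan 0.45 = 24.23°;  2α = 48.46°
edge 1: e_1 = (+0.65, -1.80);  n_1 = (-0.9406, -0.3396)
edge 4: e_4 = (-3.69, +4.74);  n_4 = (+0.7891, +0.6143)
∠(n_1, n_4) = 161.96°
δ = |180° − 161.96°| = 18.04°
18.04° ≤ 2α = 48.46°  →  valid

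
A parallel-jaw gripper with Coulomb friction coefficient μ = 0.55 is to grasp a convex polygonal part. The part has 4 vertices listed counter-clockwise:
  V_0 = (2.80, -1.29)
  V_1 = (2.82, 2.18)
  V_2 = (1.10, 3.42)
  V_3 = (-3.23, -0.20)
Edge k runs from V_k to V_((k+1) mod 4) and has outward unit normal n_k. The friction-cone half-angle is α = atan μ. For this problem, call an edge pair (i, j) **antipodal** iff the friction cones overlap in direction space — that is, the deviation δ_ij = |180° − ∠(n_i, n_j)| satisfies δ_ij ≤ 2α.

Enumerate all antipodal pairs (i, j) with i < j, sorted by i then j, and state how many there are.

α = atan 0.55 = 28.81°;  2α = 57.62°
n_0 = (+1.0000, -0.0058)
n_1 = (+0.5848, +0.8112)
n_2 = (-0.6414, +0.7672)
n_3 = (-0.1779, -0.9841)
  (0,1): δ = 125.46°  ·
  (0,2): δ = 49.77°  ✓
  (0,3): δ = 80.08°  ·
  (1,2): δ = 104.31°  ·
  (1,3): δ = 25.54°  ✓
  (2,3): δ = 50.14°  ✓
antipodal pairs: 3

count = 3; pairs: (0,2), (1,3), (2,3)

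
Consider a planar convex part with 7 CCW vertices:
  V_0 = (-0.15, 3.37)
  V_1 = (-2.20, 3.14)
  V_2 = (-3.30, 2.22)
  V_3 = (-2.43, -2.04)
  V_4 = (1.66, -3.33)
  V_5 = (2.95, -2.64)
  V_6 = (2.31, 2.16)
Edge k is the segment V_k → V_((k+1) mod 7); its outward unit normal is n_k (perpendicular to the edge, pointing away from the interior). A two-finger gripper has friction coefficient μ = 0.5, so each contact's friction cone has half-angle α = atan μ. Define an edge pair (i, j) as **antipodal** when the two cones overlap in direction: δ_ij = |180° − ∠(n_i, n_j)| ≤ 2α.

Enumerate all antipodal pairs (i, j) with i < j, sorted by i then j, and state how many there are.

α = atan 0.5 = 26.57°;  2α = 53.13°
n_0 = (-0.1115, +0.9938)
n_1 = (-0.6416, +0.7671)
n_2 = (-0.9798, -0.2001)
n_3 = (-0.3008, -0.9537)
n_4 = (+0.4717, -0.8818)
n_5 = (+0.9912, +0.1322)
n_6 = (+0.4414, +0.8973)
  (0,1): δ = 146.49°  ·
  (0,2): δ = 84.86°  ·
  (0,3): δ = 23.91°  ✓
  (0,4): δ = 21.74°  ✓
  (0,5): δ = 91.19°  ·
  (0,6): δ = 147.41°  ·
  (1,2): δ = 118.37°  ·
  (1,3): δ = 57.41°  ·
  (1,4): δ = 11.77°  ✓
  (1,5): δ = 57.69°  ·
  (1,6): δ = 113.90°  ·
  (2,3): δ = 119.05°  ·
  (2,4): δ = 73.40°  ·
  (2,5): δ = 3.95°  ✓
  (2,6): δ = 52.27°  ✓
  (3,4): δ = 134.35°  ·
  (3,5): δ = 64.90°  ·
  (3,6): δ = 8.69°  ✓
  (4,5): δ = 110.55°  ·
  (4,6): δ = 54.33°  ·
  (5,6): δ = 123.79°  ·
antipodal pairs: 6

count = 6; pairs: (0,3), (0,4), (1,4), (2,5), (2,6), (3,6)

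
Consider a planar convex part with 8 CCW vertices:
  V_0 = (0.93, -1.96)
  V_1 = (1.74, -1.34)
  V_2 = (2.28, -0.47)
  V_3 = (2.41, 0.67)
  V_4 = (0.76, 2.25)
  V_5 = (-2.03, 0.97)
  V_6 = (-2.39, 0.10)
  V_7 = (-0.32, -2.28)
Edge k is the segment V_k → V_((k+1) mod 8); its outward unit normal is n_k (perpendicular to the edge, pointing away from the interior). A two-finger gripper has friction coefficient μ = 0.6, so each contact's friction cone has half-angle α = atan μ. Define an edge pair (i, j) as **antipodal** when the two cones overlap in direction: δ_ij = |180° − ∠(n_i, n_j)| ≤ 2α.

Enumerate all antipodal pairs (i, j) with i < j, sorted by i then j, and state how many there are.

count = 11; pairs: (0,4), (0,5), (1,4), (1,5), (2,4), (2,5), (2,6), (3,6), (3,7), (4,7), (5,7)

α = atan 0.6 = 30.96°;  2α = 61.93°
n_0 = (+0.6078, -0.7941)
n_1 = (+0.8496, -0.5274)
n_2 = (+0.9936, -0.1133)
n_3 = (+0.6916, +0.7223)
n_4 = (-0.4170, +0.9089)
n_5 = (-0.9240, +0.3824)
n_6 = (-0.7545, -0.6563)
n_7 = (+0.2480, -0.9688)
  (0,1): δ = 159.26°  ·
  (0,2): δ = 133.94°  ·
  (0,3): δ = 81.19°  ·
  (0,4): δ = 12.79°  ✓
  (0,5): δ = 30.09°  ✓
  (0,6): δ = 93.58°  ·
  (0,7): δ = 156.93°  ·
  (1,2): δ = 154.68°  ·
  (1,3): δ = 101.93°  ·
  (1,4): δ = 33.53°  ✓
  (1,5): δ = 9.35°  ✓
  (1,6): δ = 72.84°  ·
  (1,7): δ = 136.19°  ·
  (2,3): δ = 127.25°  ·
  (2,4): δ = 58.85°  ✓
  (2,5): δ = 15.97°  ✓
  (2,6): δ = 47.52°  ✓
  (2,7): δ = 110.86°  ·
  (3,4): δ = 111.60°  ·
  (3,5): δ = 68.72°  ·
  (3,6): δ = 5.23°  ✓
  (3,7): δ = 58.12°  ✓
  (4,5): δ = 137.12°  ·
  (4,6): δ = 73.63°  ·
  (4,7): δ = 10.29°  ✓
  (5,6): δ = 116.51°  ·
  (5,7): δ = 53.16°  ✓
  (6,7): δ = 116.66°  ·
antipodal pairs: 11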